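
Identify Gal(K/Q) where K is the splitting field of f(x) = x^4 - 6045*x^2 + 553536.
Gal(K/Q) = Z/2Z (cyclic of order 2)

f factors as (x^2 - 5952)(x^2 - 93), so the splitting field is K = Q(sqrt(5952), sqrt(93)). The squarefree part of 5952 is 93 and the squarefree part of 93 is also 93, so sqrt(5952) and sqrt(93) are both rational multiples of sqrt(93). Hence Q(sqrt(5952)) = Q(sqrt(93)) = Q(sqrt(93)), and the splitting field collapses to a single degree-2 extension with Galois group Z/2Z.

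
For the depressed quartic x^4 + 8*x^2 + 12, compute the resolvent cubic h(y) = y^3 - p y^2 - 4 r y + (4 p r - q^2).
h(y) = y^3 - 8*y^2 - 48*y + 384

Identify coefficients: p = 8, q = 0, r = 12.
Plug into h(y) = y^3 - p y^2 - 4 r y + (4 p r - q^2):
  h(y) = y^3 - (8) y^2 - 4*(12) y + (4*(8)*(12) - (0)^2)
       = y^3 + (-8) y^2 + (-48) y + (384).
Simplifying: h(y) = y^3 - 8*y^2 - 48*y + 384.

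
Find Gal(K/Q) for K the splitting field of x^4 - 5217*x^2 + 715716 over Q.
Gal(K/Q) = Z/2Z (cyclic of order 2)

f factors as (x^2 - 5076)(x^2 - 141), so the splitting field is K = Q(sqrt(5076), sqrt(141)). The squarefree part of 5076 is 141 and the squarefree part of 141 is also 141, so sqrt(5076) and sqrt(141) are both rational multiples of sqrt(141). Hence Q(sqrt(5076)) = Q(sqrt(141)) = Q(sqrt(141)), and the splitting field collapses to a single degree-2 extension with Galois group Z/2Z.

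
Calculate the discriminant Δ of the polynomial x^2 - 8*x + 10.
Δ = 24

For a quadratic a x^2 + b x + c the discriminant is Δ = b^2 - 4ac = (-8)^2 - 4*(1)*(10) = 64 - (40) = 24.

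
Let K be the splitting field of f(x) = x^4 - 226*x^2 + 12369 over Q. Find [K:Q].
[K:Q] = 4

f factors as (x^2 - 93)(x^2 - 133); the splitting field is K = Q(sqrt(93), sqrt(133)). Since 93, 133, and 12369 are all non-squares in Q, the three subfields Q(sqrt(93)), Q(sqrt(133)), Q(sqrt(12369)) are distinct degree-2 extensions, so [K:Q] = 4 (Klein four Galois group).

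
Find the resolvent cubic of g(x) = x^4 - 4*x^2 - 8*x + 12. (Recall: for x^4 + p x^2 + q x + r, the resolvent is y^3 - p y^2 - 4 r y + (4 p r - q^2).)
h(y) = y^3 + 4*y^2 - 48*y - 256

Identify coefficients: p = -4, q = -8, r = 12.
Plug into h(y) = y^3 - p y^2 - 4 r y + (4 p r - q^2):
  h(y) = y^3 - (-4) y^2 - 4*(12) y + (4*(-4)*(12) - (-8)^2)
       = y^3 + (4) y^2 + (-48) y + (-256).
Simplifying: h(y) = y^3 + 4*y^2 - 48*y - 256.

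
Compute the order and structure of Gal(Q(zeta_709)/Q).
|Gal(Q(zeta_709)/Q)| = phi(709) = 708; group ≅ (Z/709Z)^* ≅ Z/708Z

The n-th cyclotomic polynomial Φ_709(x) is the minimal polynomial of zeta_709 over Q and has degree phi(709) = 708. So Q(zeta_709) is a degree-708 Galois extension with Galois group (Z/709Z)^*. (Z/709Z)^* is cyclic since 709 is an odd prime power (or 4). Hence Gal(Q(zeta_709)/Q) ≅ Z/708Z.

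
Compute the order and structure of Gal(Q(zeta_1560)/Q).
|Gal(Q(zeta_1560)/Q)| = phi(1560) = 384; group ≅ (Z/1560Z)^* ≅ Z/2Z × Z/2Z × Z/2Z × Z/4Z × Z/12Z

The n-th cyclotomic polynomial Φ_1560(x) is the minimal polynomial of zeta_1560 over Q and has degree phi(1560) = 384. So Q(zeta_1560) is a degree-384 Galois extension with Galois group (Z/1560Z)^*. By CRT, (Z/1560Z)^* ≅ (Z/8Z)^* × (Z/3Z)^* × (Z/5Z)^* × (Z/13Z)^*. Each prime-power unit group is (Z/8Z)^* ≅ Z/2Z × Z/2Z; (Z/3Z)^* ≅ Z/2Z; (Z/5Z)^* ≅ Z/4Z; (Z/13Z)^* ≅ Z/12Z. Hence Gal(Q(zeta_1560)/Q) ≅ Z/2Z × Z/2Z × Z/2Z × Z/4Z × Z/12Z.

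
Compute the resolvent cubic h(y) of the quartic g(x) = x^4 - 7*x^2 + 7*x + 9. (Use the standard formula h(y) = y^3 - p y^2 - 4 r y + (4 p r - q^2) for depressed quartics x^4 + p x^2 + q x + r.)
h(y) = y^3 + 7*y^2 - 36*y - 301

Identify coefficients: p = -7, q = 7, r = 9.
Plug into h(y) = y^3 - p y^2 - 4 r y + (4 p r - q^2):
  h(y) = y^3 - (-7) y^2 - 4*(9) y + (4*(-7)*(9) - (7)^2)
       = y^3 + (7) y^2 + (-36) y + (-301).
Simplifying: h(y) = y^3 + 7*y^2 - 36*y - 301.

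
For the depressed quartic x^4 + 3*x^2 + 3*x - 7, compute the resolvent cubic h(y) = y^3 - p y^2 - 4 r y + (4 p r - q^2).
h(y) = y^3 - 3*y^2 + 28*y - 93

Identify coefficients: p = 3, q = 3, r = -7.
Plug into h(y) = y^3 - p y^2 - 4 r y + (4 p r - q^2):
  h(y) = y^3 - (3) y^2 - 4*(-7) y + (4*(3)*(-7) - (3)^2)
       = y^3 + (-3) y^2 + (28) y + (-93).
Simplifying: h(y) = y^3 - 3*y^2 + 28*y - 93.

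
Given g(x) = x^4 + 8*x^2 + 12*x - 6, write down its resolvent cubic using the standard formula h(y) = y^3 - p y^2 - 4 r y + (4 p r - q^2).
h(y) = y^3 - 8*y^2 + 24*y - 336

Identify coefficients: p = 8, q = 12, r = -6.
Plug into h(y) = y^3 - p y^2 - 4 r y + (4 p r - q^2):
  h(y) = y^3 - (8) y^2 - 4*(-6) y + (4*(8)*(-6) - (12)^2)
       = y^3 + (-8) y^2 + (24) y + (-336).
Simplifying: h(y) = y^3 - 8*y^2 + 24*y - 336.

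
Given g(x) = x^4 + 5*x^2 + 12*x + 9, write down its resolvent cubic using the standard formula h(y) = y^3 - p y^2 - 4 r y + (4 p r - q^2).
h(y) = y^3 - 5*y^2 - 36*y + 36

Identify coefficients: p = 5, q = 12, r = 9.
Plug into h(y) = y^3 - p y^2 - 4 r y + (4 p r - q^2):
  h(y) = y^3 - (5) y^2 - 4*(9) y + (4*(5)*(9) - (12)^2)
       = y^3 + (-5) y^2 + (-36) y + (36).
Simplifying: h(y) = y^3 - 5*y^2 - 36*y + 36.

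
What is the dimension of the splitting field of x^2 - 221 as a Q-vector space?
[K:Q] = 2

The polynomial x^2 - 221 is irreducible over Q since 221 is not a perfect square. Its splitting field is Q(sqrt(221)), which has degree 2 over Q.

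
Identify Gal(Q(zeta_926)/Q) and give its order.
|Gal(Q(zeta_926)/Q)| = phi(926) = 462; group ≅ (Z/926Z)^* ≅ Z/462Z

The n-th cyclotomic polynomial Φ_926(x) is the minimal polynomial of zeta_926 over Q and has degree phi(926) = 462. So Q(zeta_926) is a degree-462 Galois extension with Galois group (Z/926Z)^*. By CRT, (Z/926Z)^* ≅ (Z/2Z)^* × (Z/463Z)^*. Each prime-power unit group is (Z/2Z)^* ≅ trivial group (order 1); (Z/463Z)^* ≅ Z/462Z. Hence Gal(Q(zeta_926)/Q) ≅ Z/462Z.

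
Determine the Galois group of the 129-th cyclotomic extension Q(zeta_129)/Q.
|Gal(Q(zeta_129)/Q)| = phi(129) = 84; group ≅ (Z/129Z)^* ≅ Z/2Z × Z/42Z

The n-th cyclotomic polynomial Φ_129(x) is the minimal polynomial of zeta_129 over Q and has degree phi(129) = 84. So Q(zeta_129) is a degree-84 Galois extension with Galois group (Z/129Z)^*. By CRT, (Z/129Z)^* ≅ (Z/3Z)^* × (Z/43Z)^*. Each prime-power unit group is (Z/3Z)^* ≅ Z/2Z; (Z/43Z)^* ≅ Z/42Z. Hence Gal(Q(zeta_129)/Q) ≅ Z/2Z × Z/42Z.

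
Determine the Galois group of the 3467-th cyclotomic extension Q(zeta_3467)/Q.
|Gal(Q(zeta_3467)/Q)| = phi(3467) = 3466; group ≅ (Z/3467Z)^* ≅ Z/3466Z

The n-th cyclotomic polynomial Φ_3467(x) is the minimal polynomial of zeta_3467 over Q and has degree phi(3467) = 3466. So Q(zeta_3467) is a degree-3466 Galois extension with Galois group (Z/3467Z)^*. (Z/3467Z)^* is cyclic since 3467 is an odd prime power (or 4). Hence Gal(Q(zeta_3467)/Q) ≅ Z/3466Z.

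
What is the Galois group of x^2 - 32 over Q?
Gal(K/Q) = Z/2Z (cyclic of order 2)

x^2 - 32 is irreducible over Q since 32 is not a rational square. The splitting field Q(sqrt(32)) has degree 2 over Q, and its unique nontrivial automorphism is sqrt(32) ↦ -sqrt(32). Hence Gal(Q(sqrt(32))/Q) = Z/2Z.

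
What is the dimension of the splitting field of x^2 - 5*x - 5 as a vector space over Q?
[K:Q] = 2

The discriminant of x^2 + (-5)*x + (-5) is b^2 - 4c = 25 - (-20) = 45. Since 45 is not a perfect square in Q, the polynomial is irreducible over Q. Its two roots generate a degree-2 extension, so [K:Q] = 2.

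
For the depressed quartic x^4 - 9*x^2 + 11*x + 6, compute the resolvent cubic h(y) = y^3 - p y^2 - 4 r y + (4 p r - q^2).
h(y) = y^3 + 9*y^2 - 24*y - 337

Identify coefficients: p = -9, q = 11, r = 6.
Plug into h(y) = y^3 - p y^2 - 4 r y + (4 p r - q^2):
  h(y) = y^3 - (-9) y^2 - 4*(6) y + (4*(-9)*(6) - (11)^2)
       = y^3 + (9) y^2 + (-24) y + (-337).
Simplifying: h(y) = y^3 + 9*y^2 - 24*y - 337.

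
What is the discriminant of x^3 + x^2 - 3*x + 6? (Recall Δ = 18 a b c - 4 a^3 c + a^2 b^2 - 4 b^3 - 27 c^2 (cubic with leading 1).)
Δ = -1203

For x^3 + a x^2 + b x + c the discriminant is Δ = 18 a b c - 4 a^3 c + a^2 b^2 - 4 b^3 - 27 c^2.
Plug a = 1, b = -3, c = 6:
  18*(1)*(-3)*(6) - 4*(1)^3*(6) + (1)^2*(-3)^2 - 4*(-3)^3 - 27*(6)^2
  = -324 + (-24) + 9 + (108) + (-972)
  = -1203.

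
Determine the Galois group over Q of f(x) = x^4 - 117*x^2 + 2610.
Gal(K/Q) = V_4 (Klein four-group, Z/2Z × Z/2Z)

f factors as (x^2 - 30)(x^2 - 87), so the splitting field is K = Q(sqrt(30), sqrt(87)). The elements 30, 87, 2610 are all non-squares in Q, so sqrt(30) and sqrt(87) generate independent quadratic extensions. Thus [K:Q] = 4 and Gal(K/Q) is generated by the two order-2 automorphisms sqrt(30) ↦ -sqrt(30) and sqrt(87) ↦ -sqrt(87), giving V_4.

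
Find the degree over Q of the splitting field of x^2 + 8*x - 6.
[K:Q] = 2

The discriminant of x^2 + (8)*x + (-6) is b^2 - 4c = 64 - (-24) = 88. Since 88 is not a perfect square in Q, the polynomial is irreducible over Q. Its two roots generate a degree-2 extension, so [K:Q] = 2.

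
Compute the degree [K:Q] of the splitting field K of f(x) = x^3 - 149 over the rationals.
[K:Q] = 6

x^3 - 149 has one real root r = 149^(1/3) and two complex roots r*zeta_3, r*zeta_3^2 where zeta_3 = e^(2*pi*i/3). The splitting field is Q(r, zeta_3). [Q(r):Q] = 3 and [Q(zeta_3):Q] = 2 with gcd = 1, so [Q(r, zeta_3):Q] = 3 * 2 = 6.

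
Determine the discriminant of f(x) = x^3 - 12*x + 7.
Δ = 5589

For a depressed cubic x^3 + p x + q the discriminant is Δ = -4 p^3 - 27 q^2 = -4*(-12)^3 - 27*(7)^2 = 6912 - 1323 = 5589.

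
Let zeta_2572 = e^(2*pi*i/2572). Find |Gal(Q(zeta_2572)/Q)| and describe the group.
|Gal(Q(zeta_2572)/Q)| = phi(2572) = 1284; group ≅ (Z/2572Z)^* ≅ Z/2Z × Z/642Z

The n-th cyclotomic polynomial Φ_2572(x) is the minimal polynomial of zeta_2572 over Q and has degree phi(2572) = 1284. So Q(zeta_2572) is a degree-1284 Galois extension with Galois group (Z/2572Z)^*. By CRT, (Z/2572Z)^* ≅ (Z/4Z)^* × (Z/643Z)^*. Each prime-power unit group is (Z/4Z)^* ≅ Z/2Z; (Z/643Z)^* ≅ Z/642Z. Hence Gal(Q(zeta_2572)/Q) ≅ Z/2Z × Z/642Z.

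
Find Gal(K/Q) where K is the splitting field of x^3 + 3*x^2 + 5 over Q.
Gal(K/Q) = S_3 (symmetric group of order 6)

Compute the discriminant of x^3 + (3)*x^2 + (0)*x + (5): Δ = -1215. Since Δ is not a rational square, the Galois group is not contained in A_3; it must be the full S_3 (irreducibility of the cubic rules out anything smaller).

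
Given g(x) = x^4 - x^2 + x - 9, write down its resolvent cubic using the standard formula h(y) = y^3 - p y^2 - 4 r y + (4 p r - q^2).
h(y) = y^3 + y^2 + 36*y + 35

Identify coefficients: p = -1, q = 1, r = -9.
Plug into h(y) = y^3 - p y^2 - 4 r y + (4 p r - q^2):
  h(y) = y^3 - (-1) y^2 - 4*(-9) y + (4*(-1)*(-9) - (1)^2)
       = y^3 + (1) y^2 + (36) y + (35).
Simplifying: h(y) = y^3 + y^2 + 36*y + 35.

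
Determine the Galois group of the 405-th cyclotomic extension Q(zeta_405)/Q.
|Gal(Q(zeta_405)/Q)| = phi(405) = 216; group ≅ (Z/405Z)^* ≅ Z/4Z × Z/54Z

The n-th cyclotomic polynomial Φ_405(x) is the minimal polynomial of zeta_405 over Q and has degree phi(405) = 216. So Q(zeta_405) is a degree-216 Galois extension with Galois group (Z/405Z)^*. By CRT, (Z/405Z)^* ≅ (Z/81Z)^* × (Z/5Z)^*. Each prime-power unit group is (Z/81Z)^* ≅ Z/54Z; (Z/5Z)^* ≅ Z/4Z. Hence Gal(Q(zeta_405)/Q) ≅ Z/4Z × Z/54Z.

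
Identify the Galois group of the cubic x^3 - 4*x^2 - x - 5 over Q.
Gal(K/Q) = S_3 (symmetric group of order 6)

Compute the discriminant of x^3 + (-4)*x^2 + (-1)*x + (-5): Δ = -2295. Since Δ is not a rational square, the Galois group is not contained in A_3; it must be the full S_3 (irreducibility of the cubic rules out anything smaller).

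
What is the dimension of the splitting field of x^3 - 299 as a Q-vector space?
[K:Q] = 6

x^3 - 299 has one real root r = 299^(1/3) and two complex roots r*zeta_3, r*zeta_3^2 where zeta_3 = e^(2*pi*i/3). The splitting field is Q(r, zeta_3). [Q(r):Q] = 3 and [Q(zeta_3):Q] = 2 with gcd = 1, so [Q(r, zeta_3):Q] = 3 * 2 = 6.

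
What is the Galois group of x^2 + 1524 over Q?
Gal(K/Q) = Z/2Z (cyclic of order 2)

x^2 + 1524 is irreducible over Q since -1524 is not a rational square. The splitting field Q(sqrt(-1524)) has degree 2 over Q, and its unique nontrivial automorphism is sqrt(-1524) ↦ -sqrt(-1524). Hence Gal(Q(sqrt(-1524))/Q) = Z/2Z.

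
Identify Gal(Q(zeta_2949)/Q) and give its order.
|Gal(Q(zeta_2949)/Q)| = phi(2949) = 1964; group ≅ (Z/2949Z)^* ≅ Z/2Z × Z/982Z

The n-th cyclotomic polynomial Φ_2949(x) is the minimal polynomial of zeta_2949 over Q and has degree phi(2949) = 1964. So Q(zeta_2949) is a degree-1964 Galois extension with Galois group (Z/2949Z)^*. By CRT, (Z/2949Z)^* ≅ (Z/3Z)^* × (Z/983Z)^*. Each prime-power unit group is (Z/3Z)^* ≅ Z/2Z; (Z/983Z)^* ≅ Z/982Z. Hence Gal(Q(zeta_2949)/Q) ≅ Z/2Z × Z/982Z.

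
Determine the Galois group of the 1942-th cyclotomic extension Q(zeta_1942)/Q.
|Gal(Q(zeta_1942)/Q)| = phi(1942) = 970; group ≅ (Z/1942Z)^* ≅ Z/970Z

The n-th cyclotomic polynomial Φ_1942(x) is the minimal polynomial of zeta_1942 over Q and has degree phi(1942) = 970. So Q(zeta_1942) is a degree-970 Galois extension with Galois group (Z/1942Z)^*. By CRT, (Z/1942Z)^* ≅ (Z/2Z)^* × (Z/971Z)^*. Each prime-power unit group is (Z/2Z)^* ≅ trivial group (order 1); (Z/971Z)^* ≅ Z/970Z. Hence Gal(Q(zeta_1942)/Q) ≅ Z/970Z.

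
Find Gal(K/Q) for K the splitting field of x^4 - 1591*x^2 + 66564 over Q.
Gal(K/Q) = Z/2Z (cyclic of order 2)

f factors as (x^2 - 43)(x^2 - 1548), so the splitting field is K = Q(sqrt(43), sqrt(1548)). The squarefree part of 43 is 43 and the squarefree part of 1548 is also 43, so sqrt(43) and sqrt(1548) are both rational multiples of sqrt(43). Hence Q(sqrt(43)) = Q(sqrt(1548)) = Q(sqrt(43)), and the splitting field collapses to a single degree-2 extension with Galois group Z/2Z.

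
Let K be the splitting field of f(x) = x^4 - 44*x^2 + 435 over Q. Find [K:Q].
[K:Q] = 4

f factors as (x^2 - 29)(x^2 - 15); the splitting field is K = Q(sqrt(29), sqrt(15)). Since 29, 15, and 435 are all non-squares in Q, the three subfields Q(sqrt(29)), Q(sqrt(15)), Q(sqrt(435)) are distinct degree-2 extensions, so [K:Q] = 4 (Klein four Galois group).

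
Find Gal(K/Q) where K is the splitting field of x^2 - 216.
Gal(K/Q) = Z/2Z (cyclic of order 2)

x^2 - 216 is irreducible over Q since 216 is not a rational square. The splitting field Q(sqrt(216)) has degree 2 over Q, and its unique nontrivial automorphism is sqrt(216) ↦ -sqrt(216). Hence Gal(Q(sqrt(216))/Q) = Z/2Z.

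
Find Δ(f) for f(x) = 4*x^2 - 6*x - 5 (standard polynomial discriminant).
Δ = 116

For a quadratic a x^2 + b x + c the discriminant is Δ = b^2 - 4ac = (-6)^2 - 4*(4)*(-5) = 36 - (-80) = 116.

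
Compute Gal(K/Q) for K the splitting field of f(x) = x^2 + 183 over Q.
Gal(K/Q) = Z/2Z (cyclic of order 2)

x^2 + 183 is irreducible over Q since -183 is not a rational square. The splitting field Q(sqrt(-183)) has degree 2 over Q, and its unique nontrivial automorphism is sqrt(-183) ↦ -sqrt(-183). Hence Gal(Q(sqrt(-183))/Q) = Z/2Z.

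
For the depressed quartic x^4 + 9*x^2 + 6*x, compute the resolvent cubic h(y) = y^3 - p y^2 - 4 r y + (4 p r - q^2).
h(y) = y^3 - 9*y^2 - 36

Identify coefficients: p = 9, q = 6, r = 0.
Plug into h(y) = y^3 - p y^2 - 4 r y + (4 p r - q^2):
  h(y) = y^3 - (9) y^2 - 4*(0) y + (4*(9)*(0) - (6)^2)
       = y^3 + (-9) y^2 + (0) y + (-36).
Simplifying: h(y) = y^3 - 9*y^2 - 36.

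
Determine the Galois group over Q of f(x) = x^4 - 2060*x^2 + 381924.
Gal(K/Q) = Z/2Z (cyclic of order 2)

f factors as (x^2 - 206)(x^2 - 1854), so the splitting field is K = Q(sqrt(206), sqrt(1854)). The squarefree part of 206 is 206 and the squarefree part of 1854 is also 206, so sqrt(206) and sqrt(1854) are both rational multiples of sqrt(206). Hence Q(sqrt(206)) = Q(sqrt(1854)) = Q(sqrt(206)), and the splitting field collapses to a single degree-2 extension with Galois group Z/2Z.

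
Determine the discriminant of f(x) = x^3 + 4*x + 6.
Δ = -1228

For a depressed cubic x^3 + p x + q the discriminant is Δ = -4 p^3 - 27 q^2 = -4*(4)^3 - 27*(6)^2 = -256 - 972 = -1228.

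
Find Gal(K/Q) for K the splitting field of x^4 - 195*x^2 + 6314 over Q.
Gal(K/Q) = V_4 (Klein four-group, Z/2Z × Z/2Z)

f factors as (x^2 - 154)(x^2 - 41), so the splitting field is K = Q(sqrt(154), sqrt(41)). The elements 154, 41, 6314 are all non-squares in Q, so sqrt(154) and sqrt(41) generate independent quadratic extensions. Thus [K:Q] = 4 and Gal(K/Q) is generated by the two order-2 automorphisms sqrt(154) ↦ -sqrt(154) and sqrt(41) ↦ -sqrt(41), giving V_4.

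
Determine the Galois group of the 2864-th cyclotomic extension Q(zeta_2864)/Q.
|Gal(Q(zeta_2864)/Q)| = phi(2864) = 1424; group ≅ (Z/2864Z)^* ≅ Z/2Z × Z/4Z × Z/178Z

The n-th cyclotomic polynomial Φ_2864(x) is the minimal polynomial of zeta_2864 over Q and has degree phi(2864) = 1424. So Q(zeta_2864) is a degree-1424 Galois extension with Galois group (Z/2864Z)^*. By CRT, (Z/2864Z)^* ≅ (Z/16Z)^* × (Z/179Z)^*. Each prime-power unit group is (Z/16Z)^* ≅ Z/2Z × Z/4Z; (Z/179Z)^* ≅ Z/178Z. Hence Gal(Q(zeta_2864)/Q) ≅ Z/2Z × Z/4Z × Z/178Z.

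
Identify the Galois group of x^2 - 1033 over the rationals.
Gal(K/Q) = Z/2Z (cyclic of order 2)

x^2 - 1033 is irreducible over Q since 1033 is not a rational square. The splitting field Q(sqrt(1033)) has degree 2 over Q, and its unique nontrivial automorphism is sqrt(1033) ↦ -sqrt(1033). Hence Gal(Q(sqrt(1033))/Q) = Z/2Z.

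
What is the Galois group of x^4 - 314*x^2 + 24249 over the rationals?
Gal(K/Q) = V_4 (Klein four-group, Z/2Z × Z/2Z)

f factors as (x^2 - 177)(x^2 - 137), so the splitting field is K = Q(sqrt(177), sqrt(137)). The elements 177, 137, 24249 are all non-squares in Q, so sqrt(177) and sqrt(137) generate independent quadratic extensions. Thus [K:Q] = 4 and Gal(K/Q) is generated by the two order-2 automorphisms sqrt(177) ↦ -sqrt(177) and sqrt(137) ↦ -sqrt(137), giving V_4.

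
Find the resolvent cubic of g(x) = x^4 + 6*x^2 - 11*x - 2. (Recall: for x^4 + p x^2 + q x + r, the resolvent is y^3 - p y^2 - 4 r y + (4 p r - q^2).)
h(y) = y^3 - 6*y^2 + 8*y - 169

Identify coefficients: p = 6, q = -11, r = -2.
Plug into h(y) = y^3 - p y^2 - 4 r y + (4 p r - q^2):
  h(y) = y^3 - (6) y^2 - 4*(-2) y + (4*(6)*(-2) - (-11)^2)
       = y^3 + (-6) y^2 + (8) y + (-169).
Simplifying: h(y) = y^3 - 6*y^2 + 8*y - 169.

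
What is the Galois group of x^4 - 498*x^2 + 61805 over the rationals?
Gal(K/Q) = V_4 (Klein four-group, Z/2Z × Z/2Z)

f factors as (x^2 - 235)(x^2 - 263), so the splitting field is K = Q(sqrt(235), sqrt(263)). The elements 235, 263, 61805 are all non-squares in Q, so sqrt(235) and sqrt(263) generate independent quadratic extensions. Thus [K:Q] = 4 and Gal(K/Q) is generated by the two order-2 automorphisms sqrt(235) ↦ -sqrt(235) and sqrt(263) ↦ -sqrt(263), giving V_4.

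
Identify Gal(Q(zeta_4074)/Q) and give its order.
|Gal(Q(zeta_4074)/Q)| = phi(4074) = 1152; group ≅ (Z/4074Z)^* ≅ Z/2Z × Z/6Z × Z/96Z

The n-th cyclotomic polynomial Φ_4074(x) is the minimal polynomial of zeta_4074 over Q and has degree phi(4074) = 1152. So Q(zeta_4074) is a degree-1152 Galois extension with Galois group (Z/4074Z)^*. By CRT, (Z/4074Z)^* ≅ (Z/2Z)^* × (Z/3Z)^* × (Z/7Z)^* × (Z/97Z)^*. Each prime-power unit group is (Z/2Z)^* ≅ trivial group (order 1); (Z/3Z)^* ≅ Z/2Z; (Z/7Z)^* ≅ Z/6Z; (Z/97Z)^* ≅ Z/96Z. Hence Gal(Q(zeta_4074)/Q) ≅ Z/2Z × Z/6Z × Z/96Z.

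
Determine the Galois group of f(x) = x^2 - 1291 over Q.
Gal(K/Q) = Z/2Z (cyclic of order 2)

x^2 - 1291 is irreducible over Q since 1291 is not a rational square. The splitting field Q(sqrt(1291)) has degree 2 over Q, and its unique nontrivial automorphism is sqrt(1291) ↦ -sqrt(1291). Hence Gal(Q(sqrt(1291))/Q) = Z/2Z.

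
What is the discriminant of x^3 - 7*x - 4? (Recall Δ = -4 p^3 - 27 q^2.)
Δ = 940

For a depressed cubic x^3 + p x + q the discriminant is Δ = -4 p^3 - 27 q^2 = -4*(-7)^3 - 27*(-4)^2 = 1372 - 432 = 940.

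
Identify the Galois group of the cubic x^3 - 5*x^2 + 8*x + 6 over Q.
Gal(K/Q) = S_3 (symmetric group of order 6)

Compute the discriminant of x^3 + (-5)*x^2 + (8)*x + (6): Δ = -2740. Since Δ is not a rational square, the Galois group is not contained in A_3; it must be the full S_3 (irreducibility of the cubic rules out anything smaller).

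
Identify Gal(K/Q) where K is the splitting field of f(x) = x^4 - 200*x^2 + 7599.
Gal(K/Q) = V_4 (Klein four-group, Z/2Z × Z/2Z)

f factors as (x^2 - 51)(x^2 - 149), so the splitting field is K = Q(sqrt(51), sqrt(149)). The elements 51, 149, 7599 are all non-squares in Q, so sqrt(51) and sqrt(149) generate independent quadratic extensions. Thus [K:Q] = 4 and Gal(K/Q) is generated by the two order-2 automorphisms sqrt(51) ↦ -sqrt(51) and sqrt(149) ↦ -sqrt(149), giving V_4.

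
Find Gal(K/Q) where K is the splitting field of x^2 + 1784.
Gal(K/Q) = Z/2Z (cyclic of order 2)

x^2 + 1784 is irreducible over Q since -1784 is not a rational square. The splitting field Q(sqrt(-1784)) has degree 2 over Q, and its unique nontrivial automorphism is sqrt(-1784) ↦ -sqrt(-1784). Hence Gal(Q(sqrt(-1784))/Q) = Z/2Z.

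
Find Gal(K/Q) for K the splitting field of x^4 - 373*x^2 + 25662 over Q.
Gal(K/Q) = V_4 (Klein four-group, Z/2Z × Z/2Z)

f factors as (x^2 - 282)(x^2 - 91), so the splitting field is K = Q(sqrt(282), sqrt(91)). The elements 282, 91, 25662 are all non-squares in Q, so sqrt(282) and sqrt(91) generate independent quadratic extensions. Thus [K:Q] = 4 and Gal(K/Q) is generated by the two order-2 automorphisms sqrt(282) ↦ -sqrt(282) and sqrt(91) ↦ -sqrt(91), giving V_4.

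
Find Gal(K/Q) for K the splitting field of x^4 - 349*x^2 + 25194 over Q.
Gal(K/Q) = V_4 (Klein four-group, Z/2Z × Z/2Z)

f factors as (x^2 - 247)(x^2 - 102), so the splitting field is K = Q(sqrt(247), sqrt(102)). The elements 247, 102, 25194 are all non-squares in Q, so sqrt(247) and sqrt(102) generate independent quadratic extensions. Thus [K:Q] = 4 and Gal(K/Q) is generated by the two order-2 automorphisms sqrt(247) ↦ -sqrt(247) and sqrt(102) ↦ -sqrt(102), giving V_4.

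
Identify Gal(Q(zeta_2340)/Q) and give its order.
|Gal(Q(zeta_2340)/Q)| = phi(2340) = 576; group ≅ (Z/2340Z)^* ≅ Z/2Z × Z/4Z × Z/6Z × Z/12Z

The n-th cyclotomic polynomial Φ_2340(x) is the minimal polynomial of zeta_2340 over Q and has degree phi(2340) = 576. So Q(zeta_2340) is a degree-576 Galois extension with Galois group (Z/2340Z)^*. By CRT, (Z/2340Z)^* ≅ (Z/4Z)^* × (Z/9Z)^* × (Z/5Z)^* × (Z/13Z)^*. Each prime-power unit group is (Z/4Z)^* ≅ Z/2Z; (Z/9Z)^* ≅ Z/6Z; (Z/5Z)^* ≅ Z/4Z; (Z/13Z)^* ≅ Z/12Z. Hence Gal(Q(zeta_2340)/Q) ≅ Z/2Z × Z/4Z × Z/6Z × Z/12Z.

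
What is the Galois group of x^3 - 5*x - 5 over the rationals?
Gal(K/Q) = S_3 (symmetric group of order 6)

Compute the discriminant of x^3 + (0)*x^2 + (-5)*x + (-5): Δ = -175. Since Δ is not a rational square, the Galois group is not contained in A_3; it must be the full S_3 (irreducibility of the cubic rules out anything smaller).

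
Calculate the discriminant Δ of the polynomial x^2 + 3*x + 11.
Δ = -35

For a quadratic a x^2 + b x + c the discriminant is Δ = b^2 - 4ac = (3)^2 - 4*(1)*(11) = 9 - (44) = -35.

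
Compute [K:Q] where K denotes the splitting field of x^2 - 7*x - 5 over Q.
[K:Q] = 2

The discriminant of x^2 + (-7)*x + (-5) is b^2 - 4c = 49 - (-20) = 69. Since 69 is not a perfect square in Q, the polynomial is irreducible over Q. Its two roots generate a degree-2 extension, so [K:Q] = 2.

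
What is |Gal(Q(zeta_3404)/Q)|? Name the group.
|Gal(Q(zeta_3404)/Q)| = phi(3404) = 1584; group ≅ (Z/3404Z)^* ≅ Z/2Z × Z/22Z × Z/36Z

The n-th cyclotomic polynomial Φ_3404(x) is the minimal polynomial of zeta_3404 over Q and has degree phi(3404) = 1584. So Q(zeta_3404) is a degree-1584 Galois extension with Galois group (Z/3404Z)^*. By CRT, (Z/3404Z)^* ≅ (Z/4Z)^* × (Z/23Z)^* × (Z/37Z)^*. Each prime-power unit group is (Z/4Z)^* ≅ Z/2Z; (Z/23Z)^* ≅ Z/22Z; (Z/37Z)^* ≅ Z/36Z. Hence Gal(Q(zeta_3404)/Q) ≅ Z/2Z × Z/22Z × Z/36Z.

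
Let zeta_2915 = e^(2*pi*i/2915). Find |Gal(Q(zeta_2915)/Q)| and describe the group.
|Gal(Q(zeta_2915)/Q)| = phi(2915) = 2080; group ≅ (Z/2915Z)^* ≅ Z/4Z × Z/10Z × Z/52Z

The n-th cyclotomic polynomial Φ_2915(x) is the minimal polynomial of zeta_2915 over Q and has degree phi(2915) = 2080. So Q(zeta_2915) is a degree-2080 Galois extension with Galois group (Z/2915Z)^*. By CRT, (Z/2915Z)^* ≅ (Z/5Z)^* × (Z/11Z)^* × (Z/53Z)^*. Each prime-power unit group is (Z/5Z)^* ≅ Z/4Z; (Z/11Z)^* ≅ Z/10Z; (Z/53Z)^* ≅ Z/52Z. Hence Gal(Q(zeta_2915)/Q) ≅ Z/4Z × Z/10Z × Z/52Z.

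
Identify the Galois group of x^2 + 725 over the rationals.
Gal(K/Q) = Z/2Z (cyclic of order 2)

x^2 + 725 is irreducible over Q since -725 is not a rational square. The splitting field Q(sqrt(-725)) has degree 2 over Q, and its unique nontrivial automorphism is sqrt(-725) ↦ -sqrt(-725). Hence Gal(Q(sqrt(-725))/Q) = Z/2Z.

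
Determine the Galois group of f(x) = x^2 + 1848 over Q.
Gal(K/Q) = Z/2Z (cyclic of order 2)

x^2 + 1848 is irreducible over Q since -1848 is not a rational square. The splitting field Q(sqrt(-1848)) has degree 2 over Q, and its unique nontrivial automorphism is sqrt(-1848) ↦ -sqrt(-1848). Hence Gal(Q(sqrt(-1848))/Q) = Z/2Z.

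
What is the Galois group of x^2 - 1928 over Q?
Gal(K/Q) = Z/2Z (cyclic of order 2)

x^2 - 1928 is irreducible over Q since 1928 is not a rational square. The splitting field Q(sqrt(1928)) has degree 2 over Q, and its unique nontrivial automorphism is sqrt(1928) ↦ -sqrt(1928). Hence Gal(Q(sqrt(1928))/Q) = Z/2Z.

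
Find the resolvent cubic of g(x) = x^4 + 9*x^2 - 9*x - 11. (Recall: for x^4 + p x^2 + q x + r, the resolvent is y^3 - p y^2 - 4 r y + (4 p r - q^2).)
h(y) = y^3 - 9*y^2 + 44*y - 477

Identify coefficients: p = 9, q = -9, r = -11.
Plug into h(y) = y^3 - p y^2 - 4 r y + (4 p r - q^2):
  h(y) = y^3 - (9) y^2 - 4*(-11) y + (4*(9)*(-11) - (-9)^2)
       = y^3 + (-9) y^2 + (44) y + (-477).
Simplifying: h(y) = y^3 - 9*y^2 + 44*y - 477.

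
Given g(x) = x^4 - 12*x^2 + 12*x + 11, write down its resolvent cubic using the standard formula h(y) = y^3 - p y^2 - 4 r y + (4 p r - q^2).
h(y) = y^3 + 12*y^2 - 44*y - 672

Identify coefficients: p = -12, q = 12, r = 11.
Plug into h(y) = y^3 - p y^2 - 4 r y + (4 p r - q^2):
  h(y) = y^3 - (-12) y^2 - 4*(11) y + (4*(-12)*(11) - (12)^2)
       = y^3 + (12) y^2 + (-44) y + (-672).
Simplifying: h(y) = y^3 + 12*y^2 - 44*y - 672.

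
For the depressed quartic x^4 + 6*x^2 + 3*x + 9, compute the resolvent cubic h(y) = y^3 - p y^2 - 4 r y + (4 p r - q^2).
h(y) = y^3 - 6*y^2 - 36*y + 207

Identify coefficients: p = 6, q = 3, r = 9.
Plug into h(y) = y^3 - p y^2 - 4 r y + (4 p r - q^2):
  h(y) = y^3 - (6) y^2 - 4*(9) y + (4*(6)*(9) - (3)^2)
       = y^3 + (-6) y^2 + (-36) y + (207).
Simplifying: h(y) = y^3 - 6*y^2 - 36*y + 207.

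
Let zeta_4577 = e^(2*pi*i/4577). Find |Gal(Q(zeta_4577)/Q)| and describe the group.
|Gal(Q(zeta_4577)/Q)| = phi(4577) = 4356; group ≅ (Z/4577Z)^* ≅ Z/22Z × Z/198Z

The n-th cyclotomic polynomial Φ_4577(x) is the minimal polynomial of zeta_4577 over Q and has degree phi(4577) = 4356. So Q(zeta_4577) is a degree-4356 Galois extension with Galois group (Z/4577Z)^*. By CRT, (Z/4577Z)^* ≅ (Z/23Z)^* × (Z/199Z)^*. Each prime-power unit group is (Z/23Z)^* ≅ Z/22Z; (Z/199Z)^* ≅ Z/198Z. Hence Gal(Q(zeta_4577)/Q) ≅ Z/22Z × Z/198Z.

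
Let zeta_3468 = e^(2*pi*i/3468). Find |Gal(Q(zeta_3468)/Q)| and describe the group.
|Gal(Q(zeta_3468)/Q)| = phi(3468) = 1088; group ≅ (Z/3468Z)^* ≅ Z/2Z × Z/2Z × Z/272Z

The n-th cyclotomic polynomial Φ_3468(x) is the minimal polynomial of zeta_3468 over Q and has degree phi(3468) = 1088. So Q(zeta_3468) is a degree-1088 Galois extension with Galois group (Z/3468Z)^*. By CRT, (Z/3468Z)^* ≅ (Z/4Z)^* × (Z/3Z)^* × (Z/289Z)^*. Each prime-power unit group is (Z/4Z)^* ≅ Z/2Z; (Z/3Z)^* ≅ Z/2Z; (Z/289Z)^* ≅ Z/272Z. Hence Gal(Q(zeta_3468)/Q) ≅ Z/2Z × Z/2Z × Z/272Z.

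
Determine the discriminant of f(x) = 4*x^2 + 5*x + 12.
Δ = -167

For a quadratic a x^2 + b x + c the discriminant is Δ = b^2 - 4ac = (5)^2 - 4*(4)*(12) = 25 - (192) = -167.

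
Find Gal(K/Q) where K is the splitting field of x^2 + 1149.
Gal(K/Q) = Z/2Z (cyclic of order 2)

x^2 + 1149 is irreducible over Q since -1149 is not a rational square. The splitting field Q(sqrt(-1149)) has degree 2 over Q, and its unique nontrivial automorphism is sqrt(-1149) ↦ -sqrt(-1149). Hence Gal(Q(sqrt(-1149))/Q) = Z/2Z.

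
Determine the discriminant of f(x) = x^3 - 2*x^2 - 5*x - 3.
Δ = -279

For x^3 + a x^2 + b x + c the discriminant is Δ = 18 a b c - 4 a^3 c + a^2 b^2 - 4 b^3 - 27 c^2.
Plug a = -2, b = -5, c = -3:
  18*(-2)*(-5)*(-3) - 4*(-2)^3*(-3) + (-2)^2*(-5)^2 - 4*(-5)^3 - 27*(-3)^2
  = -540 + (-96) + 100 + (500) + (-243)
  = -279.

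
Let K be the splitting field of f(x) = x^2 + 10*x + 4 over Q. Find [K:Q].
[K:Q] = 2

The discriminant of x^2 + (10)*x + (4) is b^2 - 4c = 100 - (16) = 84. Since 84 is not a perfect square in Q, the polynomial is irreducible over Q. Its two roots generate a degree-2 extension, so [K:Q] = 2.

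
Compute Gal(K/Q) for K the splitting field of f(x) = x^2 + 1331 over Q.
Gal(K/Q) = Z/2Z (cyclic of order 2)

x^2 + 1331 is irreducible over Q since -1331 is not a rational square. The splitting field Q(sqrt(-1331)) has degree 2 over Q, and its unique nontrivial automorphism is sqrt(-1331) ↦ -sqrt(-1331). Hence Gal(Q(sqrt(-1331))/Q) = Z/2Z.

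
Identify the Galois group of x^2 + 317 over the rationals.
Gal(K/Q) = Z/2Z (cyclic of order 2)

x^2 + 317 is irreducible over Q since -317 is not a rational square. The splitting field Q(sqrt(-317)) has degree 2 over Q, and its unique nontrivial automorphism is sqrt(-317) ↦ -sqrt(-317). Hence Gal(Q(sqrt(-317))/Q) = Z/2Z.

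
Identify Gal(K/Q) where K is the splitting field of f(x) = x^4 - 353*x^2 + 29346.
Gal(K/Q) = V_4 (Klein four-group, Z/2Z × Z/2Z)

f factors as (x^2 - 219)(x^2 - 134), so the splitting field is K = Q(sqrt(219), sqrt(134)). The elements 219, 134, 29346 are all non-squares in Q, so sqrt(219) and sqrt(134) generate independent quadratic extensions. Thus [K:Q] = 4 and Gal(K/Q) is generated by the two order-2 automorphisms sqrt(219) ↦ -sqrt(219) and sqrt(134) ↦ -sqrt(134), giving V_4.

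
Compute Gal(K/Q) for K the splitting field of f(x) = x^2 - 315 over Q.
Gal(K/Q) = Z/2Z (cyclic of order 2)

x^2 - 315 is irreducible over Q since 315 is not a rational square. The splitting field Q(sqrt(315)) has degree 2 over Q, and its unique nontrivial automorphism is sqrt(315) ↦ -sqrt(315). Hence Gal(Q(sqrt(315))/Q) = Z/2Z.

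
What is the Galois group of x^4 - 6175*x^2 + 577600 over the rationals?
Gal(K/Q) = Z/2Z (cyclic of order 2)

f factors as (x^2 - 6080)(x^2 - 95), so the splitting field is K = Q(sqrt(6080), sqrt(95)). The squarefree part of 6080 is 95 and the squarefree part of 95 is also 95, so sqrt(6080) and sqrt(95) are both rational multiples of sqrt(95). Hence Q(sqrt(6080)) = Q(sqrt(95)) = Q(sqrt(95)), and the splitting field collapses to a single degree-2 extension with Galois group Z/2Z.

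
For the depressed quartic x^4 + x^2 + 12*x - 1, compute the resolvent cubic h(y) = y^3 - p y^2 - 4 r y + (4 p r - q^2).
h(y) = y^3 - y^2 + 4*y - 148

Identify coefficients: p = 1, q = 12, r = -1.
Plug into h(y) = y^3 - p y^2 - 4 r y + (4 p r - q^2):
  h(y) = y^3 - (1) y^2 - 4*(-1) y + (4*(1)*(-1) - (12)^2)
       = y^3 + (-1) y^2 + (4) y + (-148).
Simplifying: h(y) = y^3 - y^2 + 4*y - 148.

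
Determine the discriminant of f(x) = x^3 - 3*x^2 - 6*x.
Δ = 1188

For x^3 + a x^2 + b x + c the discriminant is Δ = 18 a b c - 4 a^3 c + a^2 b^2 - 4 b^3 - 27 c^2.
Plug a = -3, b = -6, c = 0:
  18*(-3)*(-6)*(0) - 4*(-3)^3*(0) + (-3)^2*(-6)^2 - 4*(-6)^3 - 27*(0)^2
  = 0 + (0) + 324 + (864) + (0)
  = 1188.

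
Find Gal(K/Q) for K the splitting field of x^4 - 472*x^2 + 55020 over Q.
Gal(K/Q) = V_4 (Klein four-group, Z/2Z × Z/2Z)

f factors as (x^2 - 210)(x^2 - 262), so the splitting field is K = Q(sqrt(210), sqrt(262)). The elements 210, 262, 55020 are all non-squares in Q, so sqrt(210) and sqrt(262) generate independent quadratic extensions. Thus [K:Q] = 4 and Gal(K/Q) is generated by the two order-2 automorphisms sqrt(210) ↦ -sqrt(210) and sqrt(262) ↦ -sqrt(262), giving V_4.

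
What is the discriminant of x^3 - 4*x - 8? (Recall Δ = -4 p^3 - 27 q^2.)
Δ = -1472

For a depressed cubic x^3 + p x + q the discriminant is Δ = -4 p^3 - 27 q^2 = -4*(-4)^3 - 27*(-8)^2 = 256 - 1728 = -1472.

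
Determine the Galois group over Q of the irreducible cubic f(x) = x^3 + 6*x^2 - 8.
Gal(K/Q) = A_3 (cyclic of order 3)

Compute the discriminant of x^3 + (6)*x^2 + (0)*x + (-8): Δ = 5184. Since Δ is a perfect square (Δ = 72^2), the Galois group is contained in A_3. Irreducibility forces the group to be transitive on three roots, so Gal = A_3.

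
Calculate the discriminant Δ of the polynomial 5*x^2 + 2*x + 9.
Δ = -176

For a quadratic a x^2 + b x + c the discriminant is Δ = b^2 - 4ac = (2)^2 - 4*(5)*(9) = 4 - (180) = -176.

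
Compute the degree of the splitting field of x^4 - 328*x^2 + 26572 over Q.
[K:Q] = 4

f factors as (x^2 - 146)(x^2 - 182); the splitting field is K = Q(sqrt(146), sqrt(182)). Since 146, 182, and 26572 are all non-squares in Q, the three subfields Q(sqrt(146)), Q(sqrt(182)), Q(sqrt(26572)) are distinct degree-2 extensions, so [K:Q] = 4 (Klein four Galois group).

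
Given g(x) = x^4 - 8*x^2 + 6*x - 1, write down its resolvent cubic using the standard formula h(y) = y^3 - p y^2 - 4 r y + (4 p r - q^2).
h(y) = y^3 + 8*y^2 + 4*y - 4

Identify coefficients: p = -8, q = 6, r = -1.
Plug into h(y) = y^3 - p y^2 - 4 r y + (4 p r - q^2):
  h(y) = y^3 - (-8) y^2 - 4*(-1) y + (4*(-8)*(-1) - (6)^2)
       = y^3 + (8) y^2 + (4) y + (-4).
Simplifying: h(y) = y^3 + 8*y^2 + 4*y - 4.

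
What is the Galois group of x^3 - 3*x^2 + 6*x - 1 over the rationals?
Gal(K/Q) = S_3 (symmetric group of order 6)

Compute the discriminant of x^3 + (-3)*x^2 + (6)*x + (-1): Δ = -351. Since Δ is not a rational square, the Galois group is not contained in A_3; it must be the full S_3 (irreducibility of the cubic rules out anything smaller).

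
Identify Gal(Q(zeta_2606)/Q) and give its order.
|Gal(Q(zeta_2606)/Q)| = phi(2606) = 1302; group ≅ (Z/2606Z)^* ≅ Z/1302Z

The n-th cyclotomic polynomial Φ_2606(x) is the minimal polynomial of zeta_2606 over Q and has degree phi(2606) = 1302. So Q(zeta_2606) is a degree-1302 Galois extension with Galois group (Z/2606Z)^*. By CRT, (Z/2606Z)^* ≅ (Z/2Z)^* × (Z/1303Z)^*. Each prime-power unit group is (Z/2Z)^* ≅ trivial group (order 1); (Z/1303Z)^* ≅ Z/1302Z. Hence Gal(Q(zeta_2606)/Q) ≅ Z/1302Z.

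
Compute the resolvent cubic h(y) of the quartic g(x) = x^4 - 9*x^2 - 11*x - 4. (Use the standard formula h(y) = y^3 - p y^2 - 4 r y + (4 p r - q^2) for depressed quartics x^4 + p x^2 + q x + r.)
h(y) = y^3 + 9*y^2 + 16*y + 23

Identify coefficients: p = -9, q = -11, r = -4.
Plug into h(y) = y^3 - p y^2 - 4 r y + (4 p r - q^2):
  h(y) = y^3 - (-9) y^2 - 4*(-4) y + (4*(-9)*(-4) - (-11)^2)
       = y^3 + (9) y^2 + (16) y + (23).
Simplifying: h(y) = y^3 + 9*y^2 + 16*y + 23.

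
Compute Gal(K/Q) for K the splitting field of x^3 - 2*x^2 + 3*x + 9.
Gal(K/Q) = S_3 (symmetric group of order 6)

Compute the discriminant of x^3 + (-2)*x^2 + (3)*x + (9): Δ = -2943. Since Δ is not a rational square, the Galois group is not contained in A_3; it must be the full S_3 (irreducibility of the cubic rules out anything smaller).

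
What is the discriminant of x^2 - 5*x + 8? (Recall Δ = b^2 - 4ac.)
Δ = -7

For a quadratic a x^2 + b x + c the discriminant is Δ = b^2 - 4ac = (-5)^2 - 4*(1)*(8) = 25 - (32) = -7.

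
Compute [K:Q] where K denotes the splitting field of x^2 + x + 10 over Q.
[K:Q] = 2

The discriminant of x^2 + (1)*x + (10) is b^2 - 4c = 1 - (40) = -39. Since -39 is not a perfect square in Q, the polynomial is irreducible over Q. Its two roots generate a degree-2 extension, so [K:Q] = 2.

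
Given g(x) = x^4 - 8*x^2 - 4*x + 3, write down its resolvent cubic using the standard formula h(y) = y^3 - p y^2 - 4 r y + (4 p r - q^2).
h(y) = y^3 + 8*y^2 - 12*y - 112

Identify coefficients: p = -8, q = -4, r = 3.
Plug into h(y) = y^3 - p y^2 - 4 r y + (4 p r - q^2):
  h(y) = y^3 - (-8) y^2 - 4*(3) y + (4*(-8)*(3) - (-4)^2)
       = y^3 + (8) y^2 + (-12) y + (-112).
Simplifying: h(y) = y^3 + 8*y^2 - 12*y - 112.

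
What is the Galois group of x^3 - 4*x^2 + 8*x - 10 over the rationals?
Gal(K/Q) = S_3 (symmetric group of order 6)

Compute the discriminant of x^3 + (-4)*x^2 + (8)*x + (-10): Δ = -524. Since Δ is not a rational square, the Galois group is not contained in A_3; it must be the full S_3 (irreducibility of the cubic rules out anything smaller).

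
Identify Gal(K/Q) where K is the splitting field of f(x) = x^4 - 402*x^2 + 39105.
Gal(K/Q) = V_4 (Klein four-group, Z/2Z × Z/2Z)

f factors as (x^2 - 237)(x^2 - 165), so the splitting field is K = Q(sqrt(237), sqrt(165)). The elements 237, 165, 39105 are all non-squares in Q, so sqrt(237) and sqrt(165) generate independent quadratic extensions. Thus [K:Q] = 4 and Gal(K/Q) is generated by the two order-2 automorphisms sqrt(237) ↦ -sqrt(237) and sqrt(165) ↦ -sqrt(165), giving V_4.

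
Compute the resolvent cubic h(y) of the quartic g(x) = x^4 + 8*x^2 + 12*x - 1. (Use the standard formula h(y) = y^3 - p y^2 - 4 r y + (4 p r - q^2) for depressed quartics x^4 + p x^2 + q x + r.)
h(y) = y^3 - 8*y^2 + 4*y - 176

Identify coefficients: p = 8, q = 12, r = -1.
Plug into h(y) = y^3 - p y^2 - 4 r y + (4 p r - q^2):
  h(y) = y^3 - (8) y^2 - 4*(-1) y + (4*(8)*(-1) - (12)^2)
       = y^3 + (-8) y^2 + (4) y + (-176).
Simplifying: h(y) = y^3 - 8*y^2 + 4*y - 176.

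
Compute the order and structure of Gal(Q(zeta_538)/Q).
|Gal(Q(zeta_538)/Q)| = phi(538) = 268; group ≅ (Z/538Z)^* ≅ Z/268Z

The n-th cyclotomic polynomial Φ_538(x) is the minimal polynomial of zeta_538 over Q and has degree phi(538) = 268. So Q(zeta_538) is a degree-268 Galois extension with Galois group (Z/538Z)^*. By CRT, (Z/538Z)^* ≅ (Z/2Z)^* × (Z/269Z)^*. Each prime-power unit group is (Z/2Z)^* ≅ trivial group (order 1); (Z/269Z)^* ≅ Z/268Z. Hence Gal(Q(zeta_538)/Q) ≅ Z/268Z.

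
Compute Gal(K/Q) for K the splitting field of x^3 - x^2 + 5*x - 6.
Gal(K/Q) = S_3 (symmetric group of order 6)

Compute the discriminant of x^3 + (-1)*x^2 + (5)*x + (-6): Δ = -931. Since Δ is not a rational square, the Galois group is not contained in A_3; it must be the full S_3 (irreducibility of the cubic rules out anything smaller).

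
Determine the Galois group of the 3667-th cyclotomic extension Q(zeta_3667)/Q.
|Gal(Q(zeta_3667)/Q)| = phi(3667) = 3456; group ≅ (Z/3667Z)^* ≅ Z/18Z × Z/192Z

The n-th cyclotomic polynomial Φ_3667(x) is the minimal polynomial of zeta_3667 over Q and has degree phi(3667) = 3456. So Q(zeta_3667) is a degree-3456 Galois extension with Galois group (Z/3667Z)^*. By CRT, (Z/3667Z)^* ≅ (Z/19Z)^* × (Z/193Z)^*. Each prime-power unit group is (Z/19Z)^* ≅ Z/18Z; (Z/193Z)^* ≅ Z/192Z. Hence Gal(Q(zeta_3667)/Q) ≅ Z/18Z × Z/192Z.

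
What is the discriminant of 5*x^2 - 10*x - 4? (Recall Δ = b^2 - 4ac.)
Δ = 180

For a quadratic a x^2 + b x + c the discriminant is Δ = b^2 - 4ac = (-10)^2 - 4*(5)*(-4) = 100 - (-80) = 180.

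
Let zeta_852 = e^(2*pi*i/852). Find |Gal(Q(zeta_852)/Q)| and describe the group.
|Gal(Q(zeta_852)/Q)| = phi(852) = 280; group ≅ (Z/852Z)^* ≅ Z/2Z × Z/2Z × Z/70Z

The n-th cyclotomic polynomial Φ_852(x) is the minimal polynomial of zeta_852 over Q and has degree phi(852) = 280. So Q(zeta_852) is a degree-280 Galois extension with Galois group (Z/852Z)^*. By CRT, (Z/852Z)^* ≅ (Z/4Z)^* × (Z/3Z)^* × (Z/71Z)^*. Each prime-power unit group is (Z/4Z)^* ≅ Z/2Z; (Z/3Z)^* ≅ Z/2Z; (Z/71Z)^* ≅ Z/70Z. Hence Gal(Q(zeta_852)/Q) ≅ Z/2Z × Z/2Z × Z/70Z.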